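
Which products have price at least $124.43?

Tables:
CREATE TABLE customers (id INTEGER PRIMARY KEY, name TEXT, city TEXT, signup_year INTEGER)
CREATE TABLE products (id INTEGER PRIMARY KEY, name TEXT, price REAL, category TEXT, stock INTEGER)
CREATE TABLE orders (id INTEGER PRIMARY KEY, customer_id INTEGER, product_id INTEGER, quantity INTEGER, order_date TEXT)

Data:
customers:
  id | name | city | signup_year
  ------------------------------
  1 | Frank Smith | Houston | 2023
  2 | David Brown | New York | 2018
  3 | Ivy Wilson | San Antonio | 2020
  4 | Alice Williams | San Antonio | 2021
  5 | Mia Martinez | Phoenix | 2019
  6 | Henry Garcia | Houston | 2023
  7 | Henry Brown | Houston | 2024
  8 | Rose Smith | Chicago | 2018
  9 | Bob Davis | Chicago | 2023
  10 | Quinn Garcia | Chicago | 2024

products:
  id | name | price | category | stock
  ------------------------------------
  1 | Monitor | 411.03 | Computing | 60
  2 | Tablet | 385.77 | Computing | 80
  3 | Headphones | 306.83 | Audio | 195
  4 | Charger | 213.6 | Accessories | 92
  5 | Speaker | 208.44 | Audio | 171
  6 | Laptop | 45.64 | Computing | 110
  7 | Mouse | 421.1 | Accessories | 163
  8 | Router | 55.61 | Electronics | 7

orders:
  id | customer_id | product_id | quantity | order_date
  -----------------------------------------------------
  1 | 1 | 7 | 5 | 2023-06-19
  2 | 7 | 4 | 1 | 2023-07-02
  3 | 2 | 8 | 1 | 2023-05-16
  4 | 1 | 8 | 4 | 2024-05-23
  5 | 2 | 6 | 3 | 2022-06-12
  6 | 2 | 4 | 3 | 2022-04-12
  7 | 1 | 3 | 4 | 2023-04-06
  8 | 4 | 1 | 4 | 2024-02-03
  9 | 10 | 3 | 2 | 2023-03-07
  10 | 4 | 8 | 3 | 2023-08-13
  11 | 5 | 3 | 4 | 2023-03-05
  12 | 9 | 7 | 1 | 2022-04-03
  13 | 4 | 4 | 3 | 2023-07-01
SELECT name, price FROM products WHERE price >= 124.43

Execution result:
name | price
Monitor | 411.03
Tablet | 385.77
Headphones | 306.83
Charger | 213.60
Speaker | 208.44
Mouse | 421.10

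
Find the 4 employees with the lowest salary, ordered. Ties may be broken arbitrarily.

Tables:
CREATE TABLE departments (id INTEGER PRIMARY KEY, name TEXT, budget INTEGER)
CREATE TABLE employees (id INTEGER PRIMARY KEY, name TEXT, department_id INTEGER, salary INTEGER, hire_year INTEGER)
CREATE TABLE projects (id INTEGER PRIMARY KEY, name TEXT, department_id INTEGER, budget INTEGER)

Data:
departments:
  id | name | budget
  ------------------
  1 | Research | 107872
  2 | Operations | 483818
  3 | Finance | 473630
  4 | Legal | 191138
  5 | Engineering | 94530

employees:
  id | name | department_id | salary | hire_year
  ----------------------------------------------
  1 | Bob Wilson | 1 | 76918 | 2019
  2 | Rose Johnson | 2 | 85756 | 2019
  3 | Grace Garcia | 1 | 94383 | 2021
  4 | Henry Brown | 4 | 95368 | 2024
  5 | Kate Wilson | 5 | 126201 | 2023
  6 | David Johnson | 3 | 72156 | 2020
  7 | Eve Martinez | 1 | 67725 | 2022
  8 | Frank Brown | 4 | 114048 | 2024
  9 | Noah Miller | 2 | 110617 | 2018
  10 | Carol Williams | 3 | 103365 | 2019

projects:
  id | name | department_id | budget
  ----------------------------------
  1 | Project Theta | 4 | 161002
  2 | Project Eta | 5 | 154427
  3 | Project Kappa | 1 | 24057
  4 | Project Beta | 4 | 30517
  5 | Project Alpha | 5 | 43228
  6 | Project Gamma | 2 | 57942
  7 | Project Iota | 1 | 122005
SELECT name, salary FROM employees ORDER BY salary ASC LIMIT 4

Execution result:
name | salary
Eve Martinez | 67725
David Johnson | 72156
Bob Wilson | 76918
Rose Johnson | 85756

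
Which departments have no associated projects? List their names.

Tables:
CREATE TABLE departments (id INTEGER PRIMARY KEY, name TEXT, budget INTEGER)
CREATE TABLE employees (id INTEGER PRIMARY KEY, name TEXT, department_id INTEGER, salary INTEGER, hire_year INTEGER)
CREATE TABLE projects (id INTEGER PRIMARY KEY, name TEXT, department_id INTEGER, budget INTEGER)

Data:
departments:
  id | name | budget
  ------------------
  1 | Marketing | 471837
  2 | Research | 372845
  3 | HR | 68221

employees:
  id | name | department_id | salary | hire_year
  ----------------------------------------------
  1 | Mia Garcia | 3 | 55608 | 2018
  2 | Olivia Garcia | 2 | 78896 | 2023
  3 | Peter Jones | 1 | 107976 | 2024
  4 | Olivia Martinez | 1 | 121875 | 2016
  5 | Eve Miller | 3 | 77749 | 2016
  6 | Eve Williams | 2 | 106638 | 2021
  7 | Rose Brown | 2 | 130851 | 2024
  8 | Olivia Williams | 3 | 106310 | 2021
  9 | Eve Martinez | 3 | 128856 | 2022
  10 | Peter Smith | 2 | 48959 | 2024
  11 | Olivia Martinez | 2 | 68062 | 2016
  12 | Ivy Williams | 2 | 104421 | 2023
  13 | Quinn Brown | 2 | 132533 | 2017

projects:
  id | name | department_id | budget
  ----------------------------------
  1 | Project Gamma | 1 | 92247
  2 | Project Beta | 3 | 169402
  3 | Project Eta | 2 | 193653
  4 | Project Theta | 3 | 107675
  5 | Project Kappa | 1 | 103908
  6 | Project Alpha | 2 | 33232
SELECT p.name FROM departments p LEFT JOIN projects c ON c.department_id = p.id WHERE c.id IS NULL

Execution result:
(no rows)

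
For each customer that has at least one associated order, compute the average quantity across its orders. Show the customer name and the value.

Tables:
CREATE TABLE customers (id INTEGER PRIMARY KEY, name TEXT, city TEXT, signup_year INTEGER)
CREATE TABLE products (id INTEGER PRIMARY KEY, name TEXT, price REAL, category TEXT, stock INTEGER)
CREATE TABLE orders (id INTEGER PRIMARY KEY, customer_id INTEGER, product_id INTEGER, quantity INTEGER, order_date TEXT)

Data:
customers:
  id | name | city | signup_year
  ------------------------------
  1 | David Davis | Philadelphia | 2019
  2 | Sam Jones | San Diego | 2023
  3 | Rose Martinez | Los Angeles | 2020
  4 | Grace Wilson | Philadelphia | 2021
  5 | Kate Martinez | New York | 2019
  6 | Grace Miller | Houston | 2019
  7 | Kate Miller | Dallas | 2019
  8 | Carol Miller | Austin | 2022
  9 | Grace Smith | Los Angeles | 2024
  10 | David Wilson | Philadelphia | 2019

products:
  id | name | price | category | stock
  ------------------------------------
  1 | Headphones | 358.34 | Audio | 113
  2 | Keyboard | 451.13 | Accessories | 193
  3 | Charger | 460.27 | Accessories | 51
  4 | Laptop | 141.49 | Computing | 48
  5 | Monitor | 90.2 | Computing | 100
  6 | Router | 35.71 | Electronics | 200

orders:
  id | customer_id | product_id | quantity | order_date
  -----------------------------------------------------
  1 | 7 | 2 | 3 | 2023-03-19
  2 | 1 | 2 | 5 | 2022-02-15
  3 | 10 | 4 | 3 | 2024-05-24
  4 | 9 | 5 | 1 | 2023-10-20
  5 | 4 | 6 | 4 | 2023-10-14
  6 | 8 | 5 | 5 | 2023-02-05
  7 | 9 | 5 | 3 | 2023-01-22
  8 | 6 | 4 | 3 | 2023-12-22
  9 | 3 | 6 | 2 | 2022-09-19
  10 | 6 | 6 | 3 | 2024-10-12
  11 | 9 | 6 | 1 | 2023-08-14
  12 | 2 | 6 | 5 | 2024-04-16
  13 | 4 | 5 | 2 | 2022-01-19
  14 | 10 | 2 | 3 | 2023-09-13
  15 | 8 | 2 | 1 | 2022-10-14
SELECT p.name, AVG(c.quantity) AS avg_quantity FROM orders c JOIN customers p ON c.customer_id = p.id GROUP BY p.id, p.name

Execution result:
name | avg_quantity
David Davis | 5.00
Sam Jones | 5.00
Rose Martinez | 2.00
Grace Wilson | 3.00
Grace Miller | 3.00
Kate Miller | 3.00
Carol Miller | 3.00
Grace Smith | 1.67
David Wilson | 3.00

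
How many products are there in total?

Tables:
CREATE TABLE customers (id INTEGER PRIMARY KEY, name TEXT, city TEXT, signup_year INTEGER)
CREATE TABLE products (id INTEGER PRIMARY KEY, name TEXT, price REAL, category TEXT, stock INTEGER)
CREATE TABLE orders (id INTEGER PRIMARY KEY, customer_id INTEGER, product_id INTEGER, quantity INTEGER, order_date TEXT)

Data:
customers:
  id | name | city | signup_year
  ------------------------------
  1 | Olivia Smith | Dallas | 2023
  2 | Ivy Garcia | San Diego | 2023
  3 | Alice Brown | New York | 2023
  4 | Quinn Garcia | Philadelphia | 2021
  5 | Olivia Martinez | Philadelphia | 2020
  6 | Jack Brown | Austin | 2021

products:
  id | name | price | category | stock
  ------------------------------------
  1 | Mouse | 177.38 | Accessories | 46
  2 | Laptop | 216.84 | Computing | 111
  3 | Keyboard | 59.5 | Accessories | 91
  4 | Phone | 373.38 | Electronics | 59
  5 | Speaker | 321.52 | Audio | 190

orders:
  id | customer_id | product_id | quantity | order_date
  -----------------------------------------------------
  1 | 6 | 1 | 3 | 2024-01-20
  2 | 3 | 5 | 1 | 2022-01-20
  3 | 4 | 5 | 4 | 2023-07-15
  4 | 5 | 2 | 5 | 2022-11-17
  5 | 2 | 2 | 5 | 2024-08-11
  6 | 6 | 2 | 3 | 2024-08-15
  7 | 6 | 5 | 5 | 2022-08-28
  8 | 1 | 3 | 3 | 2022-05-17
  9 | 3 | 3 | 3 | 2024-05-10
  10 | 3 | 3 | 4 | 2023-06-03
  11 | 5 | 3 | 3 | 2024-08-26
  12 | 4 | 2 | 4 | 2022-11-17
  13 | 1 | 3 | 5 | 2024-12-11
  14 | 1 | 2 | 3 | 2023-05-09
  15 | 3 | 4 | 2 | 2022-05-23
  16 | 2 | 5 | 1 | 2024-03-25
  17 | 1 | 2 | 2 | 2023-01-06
SELECT COUNT(*) FROM products

Execution result:
5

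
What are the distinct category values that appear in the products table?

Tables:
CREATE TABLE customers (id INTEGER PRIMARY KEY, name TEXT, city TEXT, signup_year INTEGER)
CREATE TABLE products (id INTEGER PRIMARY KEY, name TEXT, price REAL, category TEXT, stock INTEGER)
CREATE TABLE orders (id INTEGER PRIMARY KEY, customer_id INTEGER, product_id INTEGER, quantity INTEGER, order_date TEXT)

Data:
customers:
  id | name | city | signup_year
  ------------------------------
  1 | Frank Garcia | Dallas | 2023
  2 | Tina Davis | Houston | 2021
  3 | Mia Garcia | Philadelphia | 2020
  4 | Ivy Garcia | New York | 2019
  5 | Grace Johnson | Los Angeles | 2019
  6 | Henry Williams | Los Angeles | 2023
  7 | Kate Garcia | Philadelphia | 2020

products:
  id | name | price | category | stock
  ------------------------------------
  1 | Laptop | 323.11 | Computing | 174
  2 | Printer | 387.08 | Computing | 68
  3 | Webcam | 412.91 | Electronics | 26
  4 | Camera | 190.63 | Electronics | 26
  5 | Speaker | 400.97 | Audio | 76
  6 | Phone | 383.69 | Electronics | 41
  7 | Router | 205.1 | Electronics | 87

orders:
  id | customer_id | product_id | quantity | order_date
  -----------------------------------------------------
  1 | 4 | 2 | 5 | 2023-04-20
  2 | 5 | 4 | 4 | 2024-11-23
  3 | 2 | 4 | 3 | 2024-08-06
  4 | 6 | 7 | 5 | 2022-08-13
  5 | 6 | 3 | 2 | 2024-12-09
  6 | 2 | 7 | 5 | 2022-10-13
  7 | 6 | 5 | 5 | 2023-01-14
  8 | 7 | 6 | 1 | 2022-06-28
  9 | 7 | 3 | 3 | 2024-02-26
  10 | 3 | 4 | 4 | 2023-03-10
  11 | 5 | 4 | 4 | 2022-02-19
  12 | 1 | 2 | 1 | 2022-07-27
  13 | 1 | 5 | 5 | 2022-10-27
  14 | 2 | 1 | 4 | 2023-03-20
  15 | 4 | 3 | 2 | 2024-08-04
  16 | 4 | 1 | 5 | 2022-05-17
SELECT DISTINCT category FROM products

Execution result:
category
Computing
Electronics
Audio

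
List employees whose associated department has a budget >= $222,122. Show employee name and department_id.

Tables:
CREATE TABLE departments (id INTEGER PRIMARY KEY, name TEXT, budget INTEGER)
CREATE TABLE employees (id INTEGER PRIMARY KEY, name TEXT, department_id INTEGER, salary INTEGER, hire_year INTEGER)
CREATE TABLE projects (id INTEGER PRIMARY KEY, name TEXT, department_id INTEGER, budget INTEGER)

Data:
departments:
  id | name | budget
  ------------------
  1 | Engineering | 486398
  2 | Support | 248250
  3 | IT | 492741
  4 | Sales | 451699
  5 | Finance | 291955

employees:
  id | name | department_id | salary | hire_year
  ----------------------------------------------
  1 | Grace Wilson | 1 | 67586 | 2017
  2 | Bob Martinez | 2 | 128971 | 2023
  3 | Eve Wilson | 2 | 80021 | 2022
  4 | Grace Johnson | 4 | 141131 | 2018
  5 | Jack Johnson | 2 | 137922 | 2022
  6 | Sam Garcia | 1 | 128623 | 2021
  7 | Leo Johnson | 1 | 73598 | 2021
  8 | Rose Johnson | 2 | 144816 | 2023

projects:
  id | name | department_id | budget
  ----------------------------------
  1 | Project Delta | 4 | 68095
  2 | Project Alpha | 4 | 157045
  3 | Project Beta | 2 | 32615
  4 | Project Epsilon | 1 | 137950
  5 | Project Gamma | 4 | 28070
SELECT name, department_id FROM employees WHERE department_id IN (SELECT id FROM departments WHERE budget >= 222122)

Execution result:
name | department_id
Grace Wilson | 1
Bob Martinez | 2
Eve Wilson | 2
Grace Johnson | 4
Jack Johnson | 2
Sam Garcia | 1
Leo Johnson | 1
Rose Johnson | 2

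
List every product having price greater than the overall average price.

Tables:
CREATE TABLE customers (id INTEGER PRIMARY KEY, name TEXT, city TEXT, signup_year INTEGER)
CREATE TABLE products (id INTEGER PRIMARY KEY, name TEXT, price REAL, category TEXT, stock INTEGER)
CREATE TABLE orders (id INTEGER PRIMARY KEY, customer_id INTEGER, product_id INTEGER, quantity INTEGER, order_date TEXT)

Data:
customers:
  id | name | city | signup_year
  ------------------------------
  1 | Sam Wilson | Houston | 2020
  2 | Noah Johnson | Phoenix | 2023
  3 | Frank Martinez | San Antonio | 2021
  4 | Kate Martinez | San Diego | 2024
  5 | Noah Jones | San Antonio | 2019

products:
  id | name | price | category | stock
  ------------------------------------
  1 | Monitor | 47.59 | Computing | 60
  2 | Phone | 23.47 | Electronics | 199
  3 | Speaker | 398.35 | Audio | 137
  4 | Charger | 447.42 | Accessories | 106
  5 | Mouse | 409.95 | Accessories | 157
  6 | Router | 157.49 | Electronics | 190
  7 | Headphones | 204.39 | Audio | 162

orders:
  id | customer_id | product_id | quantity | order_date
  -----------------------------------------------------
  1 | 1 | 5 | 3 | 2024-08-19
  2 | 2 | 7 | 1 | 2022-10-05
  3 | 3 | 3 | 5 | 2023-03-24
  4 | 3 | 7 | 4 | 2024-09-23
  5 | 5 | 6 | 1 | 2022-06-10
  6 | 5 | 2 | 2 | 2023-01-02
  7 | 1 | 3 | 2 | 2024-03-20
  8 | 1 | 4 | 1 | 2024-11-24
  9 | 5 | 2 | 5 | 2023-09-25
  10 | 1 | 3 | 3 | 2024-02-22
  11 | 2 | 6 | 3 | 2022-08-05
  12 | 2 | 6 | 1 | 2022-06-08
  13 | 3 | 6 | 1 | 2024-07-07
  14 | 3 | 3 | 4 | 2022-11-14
SELECT name, price FROM products WHERE price > (SELECT AVG(price) FROM products)

Execution result:
name | price
Speaker | 398.35
Charger | 447.42
Mouse | 409.95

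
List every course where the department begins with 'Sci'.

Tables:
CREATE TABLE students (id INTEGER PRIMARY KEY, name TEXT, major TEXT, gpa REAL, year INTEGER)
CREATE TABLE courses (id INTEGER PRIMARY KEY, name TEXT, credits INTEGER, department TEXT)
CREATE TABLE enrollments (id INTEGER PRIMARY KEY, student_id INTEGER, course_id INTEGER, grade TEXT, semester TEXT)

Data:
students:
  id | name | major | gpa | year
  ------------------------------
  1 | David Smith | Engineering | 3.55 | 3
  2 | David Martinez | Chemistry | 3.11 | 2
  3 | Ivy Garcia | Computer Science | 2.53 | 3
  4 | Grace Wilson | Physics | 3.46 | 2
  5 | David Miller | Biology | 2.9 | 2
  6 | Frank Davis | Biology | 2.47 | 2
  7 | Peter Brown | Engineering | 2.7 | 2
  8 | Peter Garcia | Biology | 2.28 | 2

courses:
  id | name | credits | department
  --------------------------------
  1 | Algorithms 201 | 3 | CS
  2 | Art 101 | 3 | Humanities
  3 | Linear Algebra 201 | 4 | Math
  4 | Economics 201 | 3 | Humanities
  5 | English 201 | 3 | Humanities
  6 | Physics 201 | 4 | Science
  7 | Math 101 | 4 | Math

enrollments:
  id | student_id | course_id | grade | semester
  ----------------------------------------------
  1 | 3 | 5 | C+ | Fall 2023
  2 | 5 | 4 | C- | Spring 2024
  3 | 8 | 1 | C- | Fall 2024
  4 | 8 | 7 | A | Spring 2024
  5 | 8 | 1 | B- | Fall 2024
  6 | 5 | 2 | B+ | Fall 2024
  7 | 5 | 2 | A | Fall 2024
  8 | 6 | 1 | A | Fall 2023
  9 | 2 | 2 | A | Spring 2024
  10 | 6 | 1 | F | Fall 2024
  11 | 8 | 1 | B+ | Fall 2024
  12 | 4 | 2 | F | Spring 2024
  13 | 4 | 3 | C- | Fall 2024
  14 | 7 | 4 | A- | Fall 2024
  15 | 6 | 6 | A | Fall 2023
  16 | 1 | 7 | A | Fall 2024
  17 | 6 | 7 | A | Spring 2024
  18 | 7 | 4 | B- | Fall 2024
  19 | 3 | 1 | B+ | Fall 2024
SELECT name, department FROM courses WHERE department LIKE 'Sci%'

Execution result:
name | department
Physics 201 | Science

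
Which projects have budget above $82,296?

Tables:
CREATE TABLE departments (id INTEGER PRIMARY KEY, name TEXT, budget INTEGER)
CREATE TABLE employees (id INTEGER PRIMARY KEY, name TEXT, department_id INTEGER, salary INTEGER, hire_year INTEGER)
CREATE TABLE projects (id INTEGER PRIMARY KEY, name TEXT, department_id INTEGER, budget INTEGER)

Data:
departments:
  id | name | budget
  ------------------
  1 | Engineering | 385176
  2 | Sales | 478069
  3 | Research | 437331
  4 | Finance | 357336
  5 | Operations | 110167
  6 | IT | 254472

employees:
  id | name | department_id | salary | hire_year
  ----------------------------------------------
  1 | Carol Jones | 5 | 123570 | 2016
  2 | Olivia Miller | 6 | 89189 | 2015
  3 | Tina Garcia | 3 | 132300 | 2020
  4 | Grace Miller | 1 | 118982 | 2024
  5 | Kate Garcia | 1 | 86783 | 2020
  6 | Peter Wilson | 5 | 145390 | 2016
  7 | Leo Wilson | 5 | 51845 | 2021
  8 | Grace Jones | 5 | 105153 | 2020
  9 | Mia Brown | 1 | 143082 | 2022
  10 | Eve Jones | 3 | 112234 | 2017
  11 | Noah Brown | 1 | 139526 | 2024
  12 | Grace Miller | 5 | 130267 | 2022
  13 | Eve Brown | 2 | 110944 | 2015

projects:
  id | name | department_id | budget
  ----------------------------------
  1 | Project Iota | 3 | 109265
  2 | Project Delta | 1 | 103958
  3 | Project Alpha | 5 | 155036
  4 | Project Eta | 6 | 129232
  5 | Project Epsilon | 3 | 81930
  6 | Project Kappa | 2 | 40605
SELECT name, budget FROM projects WHERE budget > 82296

Execution result:
name | budget
Project Iota | 109265
Project Delta | 103958
Project Alpha | 155036
Project Eta | 129232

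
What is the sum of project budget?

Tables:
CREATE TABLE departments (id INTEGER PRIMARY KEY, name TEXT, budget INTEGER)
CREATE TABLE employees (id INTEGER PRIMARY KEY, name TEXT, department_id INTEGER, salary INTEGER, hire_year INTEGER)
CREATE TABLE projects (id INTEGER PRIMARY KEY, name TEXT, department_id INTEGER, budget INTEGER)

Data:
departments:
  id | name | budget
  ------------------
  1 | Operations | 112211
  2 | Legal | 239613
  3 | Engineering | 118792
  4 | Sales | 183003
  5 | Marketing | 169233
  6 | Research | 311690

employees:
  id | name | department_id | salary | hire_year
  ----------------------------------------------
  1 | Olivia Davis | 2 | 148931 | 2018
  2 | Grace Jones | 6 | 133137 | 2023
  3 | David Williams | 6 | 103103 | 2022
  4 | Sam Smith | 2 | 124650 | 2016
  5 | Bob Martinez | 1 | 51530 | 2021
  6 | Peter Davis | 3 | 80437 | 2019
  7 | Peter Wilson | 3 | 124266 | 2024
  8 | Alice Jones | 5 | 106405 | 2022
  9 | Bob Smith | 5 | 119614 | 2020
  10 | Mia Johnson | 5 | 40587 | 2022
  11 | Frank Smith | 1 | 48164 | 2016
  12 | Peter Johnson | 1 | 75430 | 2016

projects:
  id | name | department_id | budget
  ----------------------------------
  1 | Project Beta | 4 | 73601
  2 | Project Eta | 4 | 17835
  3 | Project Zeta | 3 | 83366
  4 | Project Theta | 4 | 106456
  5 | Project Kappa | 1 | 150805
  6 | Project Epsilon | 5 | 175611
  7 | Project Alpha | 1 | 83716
SELECT SUM(budget) FROM projects

Execution result:
691390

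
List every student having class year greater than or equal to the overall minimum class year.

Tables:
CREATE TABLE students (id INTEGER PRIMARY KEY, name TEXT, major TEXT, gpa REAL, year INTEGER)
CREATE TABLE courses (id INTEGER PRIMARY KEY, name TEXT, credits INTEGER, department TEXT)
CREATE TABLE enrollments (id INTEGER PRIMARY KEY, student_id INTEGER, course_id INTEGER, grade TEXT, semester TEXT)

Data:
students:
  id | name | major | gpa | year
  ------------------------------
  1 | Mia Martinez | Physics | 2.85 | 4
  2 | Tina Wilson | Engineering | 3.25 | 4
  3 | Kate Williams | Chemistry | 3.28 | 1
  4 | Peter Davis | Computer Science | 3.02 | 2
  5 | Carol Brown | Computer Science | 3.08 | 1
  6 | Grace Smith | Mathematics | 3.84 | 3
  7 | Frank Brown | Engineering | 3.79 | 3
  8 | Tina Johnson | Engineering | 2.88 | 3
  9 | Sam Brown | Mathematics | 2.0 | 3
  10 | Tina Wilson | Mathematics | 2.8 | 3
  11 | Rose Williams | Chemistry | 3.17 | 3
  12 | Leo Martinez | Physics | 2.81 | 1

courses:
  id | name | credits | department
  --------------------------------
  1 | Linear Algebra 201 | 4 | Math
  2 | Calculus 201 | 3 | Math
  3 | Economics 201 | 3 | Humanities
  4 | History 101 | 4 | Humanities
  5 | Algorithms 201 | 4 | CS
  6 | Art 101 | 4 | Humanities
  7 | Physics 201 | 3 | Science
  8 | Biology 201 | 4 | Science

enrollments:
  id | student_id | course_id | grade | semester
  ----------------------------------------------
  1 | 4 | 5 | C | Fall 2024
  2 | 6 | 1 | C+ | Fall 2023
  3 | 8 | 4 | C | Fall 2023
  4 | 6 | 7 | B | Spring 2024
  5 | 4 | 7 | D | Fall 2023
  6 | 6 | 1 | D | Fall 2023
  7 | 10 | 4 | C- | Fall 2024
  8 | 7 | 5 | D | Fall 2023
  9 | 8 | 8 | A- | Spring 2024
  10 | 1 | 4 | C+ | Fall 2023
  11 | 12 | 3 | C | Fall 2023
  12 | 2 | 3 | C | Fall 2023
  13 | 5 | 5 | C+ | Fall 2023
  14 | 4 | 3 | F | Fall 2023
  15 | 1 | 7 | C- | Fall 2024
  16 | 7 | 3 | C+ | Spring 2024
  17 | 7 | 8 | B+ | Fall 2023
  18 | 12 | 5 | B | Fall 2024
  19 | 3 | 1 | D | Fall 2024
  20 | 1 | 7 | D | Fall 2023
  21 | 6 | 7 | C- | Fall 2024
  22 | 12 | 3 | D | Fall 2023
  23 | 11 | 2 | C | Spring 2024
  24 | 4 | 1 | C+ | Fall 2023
SELECT name, year FROM students WHERE year >= (SELECT MIN(year) FROM students)

Execution result:
name | year
Mia Martinez | 4
Tina Wilson | 4
Kate Williams | 1
Peter Davis | 2
Carol Brown | 1
Grace Smith | 3
Frank Brown | 3
Tina Johnson | 3
Sam Brown | 3
Tina Wilson | 3
Rose Williams | 3
Leo Martinez | 1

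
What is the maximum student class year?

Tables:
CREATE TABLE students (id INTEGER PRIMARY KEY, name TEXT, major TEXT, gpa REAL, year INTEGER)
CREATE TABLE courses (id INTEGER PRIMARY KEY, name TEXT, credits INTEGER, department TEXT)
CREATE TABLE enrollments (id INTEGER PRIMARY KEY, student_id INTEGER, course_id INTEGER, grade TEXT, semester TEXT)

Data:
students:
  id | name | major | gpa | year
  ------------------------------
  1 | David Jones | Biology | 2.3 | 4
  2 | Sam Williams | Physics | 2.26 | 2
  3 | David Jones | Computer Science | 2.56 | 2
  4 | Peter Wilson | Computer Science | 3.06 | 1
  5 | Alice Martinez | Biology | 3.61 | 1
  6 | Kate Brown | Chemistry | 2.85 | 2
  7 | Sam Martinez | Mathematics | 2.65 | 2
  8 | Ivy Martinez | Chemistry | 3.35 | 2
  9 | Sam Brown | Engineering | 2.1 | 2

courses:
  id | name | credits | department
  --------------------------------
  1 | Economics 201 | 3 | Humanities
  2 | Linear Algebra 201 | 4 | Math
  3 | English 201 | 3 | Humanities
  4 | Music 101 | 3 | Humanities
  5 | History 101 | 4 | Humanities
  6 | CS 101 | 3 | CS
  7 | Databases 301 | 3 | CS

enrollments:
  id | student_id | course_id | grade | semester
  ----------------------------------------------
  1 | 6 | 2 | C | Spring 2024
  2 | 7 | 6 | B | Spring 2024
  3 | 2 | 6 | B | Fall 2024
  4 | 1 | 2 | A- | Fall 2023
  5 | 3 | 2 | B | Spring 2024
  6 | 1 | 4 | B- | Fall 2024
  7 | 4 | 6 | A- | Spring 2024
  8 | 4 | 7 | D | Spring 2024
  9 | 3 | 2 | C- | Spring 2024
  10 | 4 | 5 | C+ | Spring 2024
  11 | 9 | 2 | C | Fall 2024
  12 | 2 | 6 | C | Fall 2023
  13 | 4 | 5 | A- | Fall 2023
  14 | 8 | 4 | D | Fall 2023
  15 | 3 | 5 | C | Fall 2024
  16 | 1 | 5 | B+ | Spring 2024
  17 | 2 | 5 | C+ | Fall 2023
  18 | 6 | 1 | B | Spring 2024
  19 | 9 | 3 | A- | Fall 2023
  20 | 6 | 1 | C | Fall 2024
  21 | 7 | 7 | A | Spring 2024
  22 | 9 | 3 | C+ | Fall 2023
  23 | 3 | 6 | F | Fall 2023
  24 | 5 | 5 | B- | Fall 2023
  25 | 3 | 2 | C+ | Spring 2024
SELECT MAX(year) FROM students

Execution result:
4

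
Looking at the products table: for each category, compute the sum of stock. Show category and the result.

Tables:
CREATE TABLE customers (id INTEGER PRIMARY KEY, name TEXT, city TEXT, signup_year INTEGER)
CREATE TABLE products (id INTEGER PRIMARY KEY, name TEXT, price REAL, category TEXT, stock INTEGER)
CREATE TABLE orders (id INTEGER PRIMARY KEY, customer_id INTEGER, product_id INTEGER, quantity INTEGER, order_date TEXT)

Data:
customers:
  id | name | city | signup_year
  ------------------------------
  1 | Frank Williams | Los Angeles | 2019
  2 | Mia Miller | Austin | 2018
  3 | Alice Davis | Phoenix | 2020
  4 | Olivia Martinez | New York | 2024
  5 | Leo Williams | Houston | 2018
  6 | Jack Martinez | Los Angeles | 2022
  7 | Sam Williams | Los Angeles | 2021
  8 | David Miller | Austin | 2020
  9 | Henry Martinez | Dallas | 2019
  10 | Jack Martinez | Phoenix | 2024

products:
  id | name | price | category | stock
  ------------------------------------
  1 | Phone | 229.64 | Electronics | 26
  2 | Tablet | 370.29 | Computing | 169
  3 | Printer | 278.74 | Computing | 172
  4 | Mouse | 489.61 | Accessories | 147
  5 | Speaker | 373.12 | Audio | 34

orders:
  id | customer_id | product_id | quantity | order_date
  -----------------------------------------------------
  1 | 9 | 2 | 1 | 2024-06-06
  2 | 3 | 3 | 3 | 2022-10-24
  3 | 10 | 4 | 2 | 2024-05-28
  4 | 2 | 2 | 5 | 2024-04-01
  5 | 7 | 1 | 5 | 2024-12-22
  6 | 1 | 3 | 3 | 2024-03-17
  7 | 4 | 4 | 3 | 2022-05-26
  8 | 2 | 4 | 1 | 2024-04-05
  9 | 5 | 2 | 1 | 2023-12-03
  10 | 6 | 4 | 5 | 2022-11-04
SELECT category, SUM(stock) AS sum_stock FROM products GROUP BY category

Execution result:
category | sum_stock
Accessories | 147
Audio | 34
Computing | 341
Electronics | 26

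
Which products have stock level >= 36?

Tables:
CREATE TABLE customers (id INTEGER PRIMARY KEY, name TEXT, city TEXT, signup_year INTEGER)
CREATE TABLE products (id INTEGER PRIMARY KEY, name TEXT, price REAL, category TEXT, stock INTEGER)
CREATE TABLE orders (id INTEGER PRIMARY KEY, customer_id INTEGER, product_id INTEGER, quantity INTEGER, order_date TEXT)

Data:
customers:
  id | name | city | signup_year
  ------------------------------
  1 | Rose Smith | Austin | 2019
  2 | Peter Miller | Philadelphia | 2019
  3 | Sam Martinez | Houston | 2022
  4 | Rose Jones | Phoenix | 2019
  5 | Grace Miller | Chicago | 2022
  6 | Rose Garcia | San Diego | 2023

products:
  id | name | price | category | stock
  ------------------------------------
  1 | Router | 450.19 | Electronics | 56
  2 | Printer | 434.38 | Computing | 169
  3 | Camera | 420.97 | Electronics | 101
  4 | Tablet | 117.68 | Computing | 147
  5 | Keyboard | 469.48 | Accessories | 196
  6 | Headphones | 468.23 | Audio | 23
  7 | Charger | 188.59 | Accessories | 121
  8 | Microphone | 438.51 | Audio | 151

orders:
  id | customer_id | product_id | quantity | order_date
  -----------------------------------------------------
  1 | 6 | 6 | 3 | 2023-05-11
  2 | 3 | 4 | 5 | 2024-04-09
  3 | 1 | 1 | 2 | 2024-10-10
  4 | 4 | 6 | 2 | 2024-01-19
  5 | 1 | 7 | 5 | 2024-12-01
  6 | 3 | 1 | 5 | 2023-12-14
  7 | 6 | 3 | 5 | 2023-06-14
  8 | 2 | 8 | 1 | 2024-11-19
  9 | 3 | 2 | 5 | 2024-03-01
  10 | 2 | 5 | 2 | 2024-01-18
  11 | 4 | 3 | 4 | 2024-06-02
SELECT name, stock FROM products WHERE stock >= 36

Execution result:
name | stock
Router | 56
Printer | 169
Camera | 101
Tablet | 147
Keyboard | 196
Charger | 121
Microphone | 151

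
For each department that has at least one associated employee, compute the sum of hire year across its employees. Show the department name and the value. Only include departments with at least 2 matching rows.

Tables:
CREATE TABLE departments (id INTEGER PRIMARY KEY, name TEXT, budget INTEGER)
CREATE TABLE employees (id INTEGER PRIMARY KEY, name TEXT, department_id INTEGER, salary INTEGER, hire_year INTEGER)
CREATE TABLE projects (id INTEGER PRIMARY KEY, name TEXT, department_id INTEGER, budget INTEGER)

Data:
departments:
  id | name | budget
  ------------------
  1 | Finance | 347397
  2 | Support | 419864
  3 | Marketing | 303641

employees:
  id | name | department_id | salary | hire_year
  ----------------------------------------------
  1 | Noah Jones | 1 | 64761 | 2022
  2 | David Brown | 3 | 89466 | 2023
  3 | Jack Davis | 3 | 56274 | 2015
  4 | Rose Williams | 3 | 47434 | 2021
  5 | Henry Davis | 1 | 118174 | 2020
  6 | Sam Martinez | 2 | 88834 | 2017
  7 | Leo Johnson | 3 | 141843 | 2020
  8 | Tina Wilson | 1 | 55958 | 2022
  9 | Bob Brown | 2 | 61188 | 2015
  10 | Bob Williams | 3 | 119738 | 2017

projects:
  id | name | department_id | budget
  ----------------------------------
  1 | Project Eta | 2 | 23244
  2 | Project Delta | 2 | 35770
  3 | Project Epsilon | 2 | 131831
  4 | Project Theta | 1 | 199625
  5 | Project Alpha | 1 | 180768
SELECT p.name, SUM(c.hire_year) AS sum_hire_year FROM employees c JOIN departments p ON c.department_id = p.id GROUP BY p.id, p.name HAVING COUNT(*) >= 2

Execution result:
name | sum_hire_year
Finance | 6064
Support | 4032
Marketing | 10096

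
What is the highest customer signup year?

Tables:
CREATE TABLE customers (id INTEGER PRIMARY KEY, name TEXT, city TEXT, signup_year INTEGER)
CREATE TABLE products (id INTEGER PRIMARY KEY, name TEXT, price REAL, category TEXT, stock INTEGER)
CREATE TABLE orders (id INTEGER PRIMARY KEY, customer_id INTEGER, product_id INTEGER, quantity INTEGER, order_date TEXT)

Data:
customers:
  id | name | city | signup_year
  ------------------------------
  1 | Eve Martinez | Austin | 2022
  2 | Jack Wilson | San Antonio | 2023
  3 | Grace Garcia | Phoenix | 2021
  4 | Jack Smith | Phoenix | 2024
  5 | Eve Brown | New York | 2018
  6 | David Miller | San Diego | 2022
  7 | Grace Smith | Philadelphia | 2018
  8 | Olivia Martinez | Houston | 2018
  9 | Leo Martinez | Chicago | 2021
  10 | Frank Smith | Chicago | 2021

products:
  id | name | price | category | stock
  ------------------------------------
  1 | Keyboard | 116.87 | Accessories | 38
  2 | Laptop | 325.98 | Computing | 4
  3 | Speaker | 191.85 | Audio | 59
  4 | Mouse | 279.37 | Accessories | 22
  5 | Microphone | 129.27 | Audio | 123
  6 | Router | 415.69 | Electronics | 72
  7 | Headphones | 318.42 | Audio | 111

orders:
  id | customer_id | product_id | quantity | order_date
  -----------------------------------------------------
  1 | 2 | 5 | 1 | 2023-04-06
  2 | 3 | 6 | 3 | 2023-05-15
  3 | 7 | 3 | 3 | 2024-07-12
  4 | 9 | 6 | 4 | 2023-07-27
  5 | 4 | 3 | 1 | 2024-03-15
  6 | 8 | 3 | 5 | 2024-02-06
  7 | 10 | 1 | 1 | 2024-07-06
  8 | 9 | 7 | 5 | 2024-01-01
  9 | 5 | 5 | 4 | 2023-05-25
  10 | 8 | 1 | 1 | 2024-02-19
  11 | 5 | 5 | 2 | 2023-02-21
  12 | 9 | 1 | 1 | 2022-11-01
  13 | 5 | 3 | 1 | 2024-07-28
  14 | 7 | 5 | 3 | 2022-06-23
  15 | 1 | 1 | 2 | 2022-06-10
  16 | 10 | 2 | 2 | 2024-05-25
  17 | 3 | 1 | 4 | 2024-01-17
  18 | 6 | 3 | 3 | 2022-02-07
SELECT MAX(signup_year) FROM customers

Execution result:
2024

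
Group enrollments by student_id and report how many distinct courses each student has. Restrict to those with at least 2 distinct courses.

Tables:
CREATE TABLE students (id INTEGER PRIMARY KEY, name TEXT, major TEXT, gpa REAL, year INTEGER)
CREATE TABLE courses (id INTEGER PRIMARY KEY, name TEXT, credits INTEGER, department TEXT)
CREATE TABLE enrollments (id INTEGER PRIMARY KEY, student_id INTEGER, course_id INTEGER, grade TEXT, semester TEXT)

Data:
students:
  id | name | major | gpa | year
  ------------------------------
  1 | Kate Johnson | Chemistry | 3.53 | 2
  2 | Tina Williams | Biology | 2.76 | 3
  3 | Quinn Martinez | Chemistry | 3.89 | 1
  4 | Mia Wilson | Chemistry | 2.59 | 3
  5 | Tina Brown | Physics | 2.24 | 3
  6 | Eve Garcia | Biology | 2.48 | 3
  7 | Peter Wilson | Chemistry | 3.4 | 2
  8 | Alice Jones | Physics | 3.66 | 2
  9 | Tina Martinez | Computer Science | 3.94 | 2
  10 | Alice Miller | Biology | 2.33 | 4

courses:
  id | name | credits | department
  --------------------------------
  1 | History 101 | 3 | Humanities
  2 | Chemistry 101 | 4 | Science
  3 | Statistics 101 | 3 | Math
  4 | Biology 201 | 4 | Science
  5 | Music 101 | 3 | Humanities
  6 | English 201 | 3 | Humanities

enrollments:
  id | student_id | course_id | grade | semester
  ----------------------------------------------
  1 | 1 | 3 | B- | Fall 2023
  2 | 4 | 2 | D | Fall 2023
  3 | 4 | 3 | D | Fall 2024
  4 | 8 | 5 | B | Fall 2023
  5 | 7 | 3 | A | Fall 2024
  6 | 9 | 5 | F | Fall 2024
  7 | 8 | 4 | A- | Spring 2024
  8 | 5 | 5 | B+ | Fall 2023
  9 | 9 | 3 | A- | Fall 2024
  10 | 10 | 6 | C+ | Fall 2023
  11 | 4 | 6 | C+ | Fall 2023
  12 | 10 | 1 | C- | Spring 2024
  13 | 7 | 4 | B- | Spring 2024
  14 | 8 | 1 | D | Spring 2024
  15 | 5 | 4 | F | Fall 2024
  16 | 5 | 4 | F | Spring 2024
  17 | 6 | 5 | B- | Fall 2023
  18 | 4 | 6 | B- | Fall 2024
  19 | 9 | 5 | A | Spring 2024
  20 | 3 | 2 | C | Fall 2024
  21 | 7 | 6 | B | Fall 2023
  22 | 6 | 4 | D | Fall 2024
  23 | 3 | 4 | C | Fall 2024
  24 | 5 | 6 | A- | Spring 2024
SELECT student_id, COUNT(DISTINCT course_id) AS distinct_course_count FROM enrollments GROUP BY student_id HAVING COUNT(DISTINCT course_id) >= 2

Execution result:
student_id | distinct_course_count
3 | 2
4 | 3
5 | 3
6 | 2
7 | 3
8 | 3
9 | 2
10 | 2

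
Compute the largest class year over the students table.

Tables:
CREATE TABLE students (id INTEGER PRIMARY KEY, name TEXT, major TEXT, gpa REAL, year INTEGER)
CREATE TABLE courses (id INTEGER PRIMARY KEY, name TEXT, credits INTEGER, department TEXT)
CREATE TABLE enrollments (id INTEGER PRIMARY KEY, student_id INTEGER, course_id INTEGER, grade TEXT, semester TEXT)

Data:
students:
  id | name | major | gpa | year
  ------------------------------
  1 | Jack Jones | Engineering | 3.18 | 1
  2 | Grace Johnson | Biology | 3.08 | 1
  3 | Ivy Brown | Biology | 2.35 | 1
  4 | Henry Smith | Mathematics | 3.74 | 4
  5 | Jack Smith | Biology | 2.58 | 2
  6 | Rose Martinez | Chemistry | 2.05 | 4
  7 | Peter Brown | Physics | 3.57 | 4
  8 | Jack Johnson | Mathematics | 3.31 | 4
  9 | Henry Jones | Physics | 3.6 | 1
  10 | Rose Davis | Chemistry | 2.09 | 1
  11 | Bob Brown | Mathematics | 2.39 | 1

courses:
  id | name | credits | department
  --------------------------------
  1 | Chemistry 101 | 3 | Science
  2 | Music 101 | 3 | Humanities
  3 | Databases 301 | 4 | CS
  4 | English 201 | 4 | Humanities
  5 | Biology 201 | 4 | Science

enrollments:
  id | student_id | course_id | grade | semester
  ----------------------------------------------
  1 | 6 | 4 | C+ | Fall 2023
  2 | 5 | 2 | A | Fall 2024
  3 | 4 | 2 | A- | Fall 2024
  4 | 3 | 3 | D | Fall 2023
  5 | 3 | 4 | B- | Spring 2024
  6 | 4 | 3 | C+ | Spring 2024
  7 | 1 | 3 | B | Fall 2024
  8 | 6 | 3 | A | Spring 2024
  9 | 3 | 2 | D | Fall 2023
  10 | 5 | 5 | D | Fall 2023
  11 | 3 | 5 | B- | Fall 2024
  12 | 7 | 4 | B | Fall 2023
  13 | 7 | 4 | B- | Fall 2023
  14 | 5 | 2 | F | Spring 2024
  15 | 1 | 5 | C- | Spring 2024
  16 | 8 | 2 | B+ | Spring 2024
SELECT MAX(year) FROM students

Execution result:
4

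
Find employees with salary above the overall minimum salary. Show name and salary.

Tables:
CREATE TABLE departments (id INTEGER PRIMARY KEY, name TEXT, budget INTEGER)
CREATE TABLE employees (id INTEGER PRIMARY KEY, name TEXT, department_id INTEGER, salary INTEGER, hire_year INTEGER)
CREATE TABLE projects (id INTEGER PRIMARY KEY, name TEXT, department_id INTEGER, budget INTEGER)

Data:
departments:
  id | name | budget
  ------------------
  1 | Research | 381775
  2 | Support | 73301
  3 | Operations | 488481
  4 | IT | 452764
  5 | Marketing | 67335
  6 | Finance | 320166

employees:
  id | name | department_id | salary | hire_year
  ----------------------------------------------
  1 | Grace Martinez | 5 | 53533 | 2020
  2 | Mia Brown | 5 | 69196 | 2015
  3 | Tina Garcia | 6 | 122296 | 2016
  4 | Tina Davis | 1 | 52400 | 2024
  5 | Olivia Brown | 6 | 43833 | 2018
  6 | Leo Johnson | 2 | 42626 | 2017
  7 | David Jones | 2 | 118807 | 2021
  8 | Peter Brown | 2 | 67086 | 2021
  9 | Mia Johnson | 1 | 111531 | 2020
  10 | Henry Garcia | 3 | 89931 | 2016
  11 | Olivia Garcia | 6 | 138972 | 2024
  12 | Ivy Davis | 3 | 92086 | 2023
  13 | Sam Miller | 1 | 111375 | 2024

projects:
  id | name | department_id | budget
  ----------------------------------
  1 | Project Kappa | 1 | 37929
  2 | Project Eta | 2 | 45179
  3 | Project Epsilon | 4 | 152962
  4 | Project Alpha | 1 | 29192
SELECT name, salary FROM employees WHERE salary > (SELECT MIN(salary) FROM employees)

Execution result:
name | salary
Grace Martinez | 53533
Mia Brown | 69196
Tina Garcia | 122296
Tina Davis | 52400
Olivia Brown | 43833
David Jones | 118807
Peter Brown | 67086
Mia Johnson | 111531
Henry Garcia | 89931
Olivia Garcia | 138972
Ivy Davis | 92086
Sam Miller | 111375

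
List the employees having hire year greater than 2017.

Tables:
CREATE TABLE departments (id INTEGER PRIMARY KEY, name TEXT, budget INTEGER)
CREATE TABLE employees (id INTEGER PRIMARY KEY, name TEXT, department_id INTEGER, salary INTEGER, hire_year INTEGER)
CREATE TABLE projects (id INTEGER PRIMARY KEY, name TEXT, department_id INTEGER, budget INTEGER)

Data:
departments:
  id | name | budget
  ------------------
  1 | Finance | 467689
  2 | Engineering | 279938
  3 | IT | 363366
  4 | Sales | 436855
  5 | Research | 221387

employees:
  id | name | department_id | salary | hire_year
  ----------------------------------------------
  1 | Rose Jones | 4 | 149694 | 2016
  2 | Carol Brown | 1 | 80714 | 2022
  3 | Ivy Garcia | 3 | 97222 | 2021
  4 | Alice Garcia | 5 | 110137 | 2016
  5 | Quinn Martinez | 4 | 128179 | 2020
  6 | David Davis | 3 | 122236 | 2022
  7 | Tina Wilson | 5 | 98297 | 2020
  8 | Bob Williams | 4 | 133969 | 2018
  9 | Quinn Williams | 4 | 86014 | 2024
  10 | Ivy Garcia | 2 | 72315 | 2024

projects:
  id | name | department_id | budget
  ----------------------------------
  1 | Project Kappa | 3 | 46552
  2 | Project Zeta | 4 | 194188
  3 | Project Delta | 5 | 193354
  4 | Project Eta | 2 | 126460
SELECT name, hire_year FROM employees WHERE hire_year > 2017

Execution result:
name | hire_year
Carol Brown | 2022
Ivy Garcia | 2021
Quinn Martinez | 2020
David Davis | 2022
Tina Wilson | 2020
Bob Williams | 2018
Quinn Williams | 2024
Ivy Garcia | 2024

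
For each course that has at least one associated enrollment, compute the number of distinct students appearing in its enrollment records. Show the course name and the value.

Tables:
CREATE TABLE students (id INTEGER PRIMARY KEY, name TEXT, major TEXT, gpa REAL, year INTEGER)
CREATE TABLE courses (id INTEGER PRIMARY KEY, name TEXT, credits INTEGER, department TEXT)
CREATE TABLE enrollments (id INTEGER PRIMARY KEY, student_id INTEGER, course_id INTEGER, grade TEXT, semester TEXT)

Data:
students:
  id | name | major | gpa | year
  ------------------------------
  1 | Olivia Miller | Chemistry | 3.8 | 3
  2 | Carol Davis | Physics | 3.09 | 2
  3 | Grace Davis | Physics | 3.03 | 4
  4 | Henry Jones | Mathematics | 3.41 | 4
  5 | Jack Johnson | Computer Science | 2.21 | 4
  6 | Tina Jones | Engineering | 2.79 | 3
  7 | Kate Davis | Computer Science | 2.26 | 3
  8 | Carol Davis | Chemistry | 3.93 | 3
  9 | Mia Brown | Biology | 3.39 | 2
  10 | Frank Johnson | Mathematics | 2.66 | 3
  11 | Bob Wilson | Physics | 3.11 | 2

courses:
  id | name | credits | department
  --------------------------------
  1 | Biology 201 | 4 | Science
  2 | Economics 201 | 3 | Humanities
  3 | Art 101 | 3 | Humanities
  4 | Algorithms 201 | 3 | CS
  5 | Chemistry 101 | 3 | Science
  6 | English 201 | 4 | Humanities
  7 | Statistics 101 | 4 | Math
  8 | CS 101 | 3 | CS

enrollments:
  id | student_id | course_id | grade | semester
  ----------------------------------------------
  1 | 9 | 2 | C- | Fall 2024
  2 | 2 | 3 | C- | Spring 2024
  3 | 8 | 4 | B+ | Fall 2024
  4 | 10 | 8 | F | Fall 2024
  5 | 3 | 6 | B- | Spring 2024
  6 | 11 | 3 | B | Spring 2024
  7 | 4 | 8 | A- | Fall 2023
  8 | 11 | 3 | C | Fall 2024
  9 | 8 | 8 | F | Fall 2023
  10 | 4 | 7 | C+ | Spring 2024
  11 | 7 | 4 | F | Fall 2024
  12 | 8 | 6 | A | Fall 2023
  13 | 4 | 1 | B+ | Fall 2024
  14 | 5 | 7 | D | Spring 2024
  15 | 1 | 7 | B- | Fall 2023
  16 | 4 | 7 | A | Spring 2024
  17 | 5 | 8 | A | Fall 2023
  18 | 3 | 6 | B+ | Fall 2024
SELECT p.name, COUNT(DISTINCT c.student_id) AS distinct_student_count FROM enrollments c JOIN courses p ON c.course_id = p.id GROUP BY p.id, p.name

Execution result:
name | distinct_student_count
Biology 201 | 1
Economics 201 | 1
Art 101 | 2
Algorithms 201 | 2
English 201 | 2
Statistics 101 | 3
CS 101 | 4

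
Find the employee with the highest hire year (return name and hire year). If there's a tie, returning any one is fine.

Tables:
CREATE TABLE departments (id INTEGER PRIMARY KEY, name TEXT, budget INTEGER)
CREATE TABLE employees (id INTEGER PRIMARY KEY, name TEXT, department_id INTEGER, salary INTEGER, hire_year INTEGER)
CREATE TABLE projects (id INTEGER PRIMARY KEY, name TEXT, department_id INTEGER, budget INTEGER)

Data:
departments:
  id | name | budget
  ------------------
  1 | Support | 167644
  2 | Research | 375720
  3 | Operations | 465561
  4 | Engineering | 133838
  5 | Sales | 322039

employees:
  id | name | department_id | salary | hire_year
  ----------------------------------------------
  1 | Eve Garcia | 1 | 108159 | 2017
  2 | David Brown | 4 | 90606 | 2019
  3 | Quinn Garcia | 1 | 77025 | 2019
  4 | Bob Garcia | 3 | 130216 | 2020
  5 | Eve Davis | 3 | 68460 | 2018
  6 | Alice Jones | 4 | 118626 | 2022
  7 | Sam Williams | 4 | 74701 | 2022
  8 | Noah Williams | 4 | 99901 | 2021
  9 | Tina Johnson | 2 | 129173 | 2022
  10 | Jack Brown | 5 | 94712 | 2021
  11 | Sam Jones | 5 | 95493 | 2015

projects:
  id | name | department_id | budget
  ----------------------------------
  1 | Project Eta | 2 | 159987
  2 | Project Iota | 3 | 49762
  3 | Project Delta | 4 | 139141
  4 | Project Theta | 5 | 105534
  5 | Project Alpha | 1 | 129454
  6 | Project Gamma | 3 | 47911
SELECT name, hire_year FROM employees ORDER BY hire_year DESC LIMIT 1

Execution result:
name | hire_year
Alice Jones | 2022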